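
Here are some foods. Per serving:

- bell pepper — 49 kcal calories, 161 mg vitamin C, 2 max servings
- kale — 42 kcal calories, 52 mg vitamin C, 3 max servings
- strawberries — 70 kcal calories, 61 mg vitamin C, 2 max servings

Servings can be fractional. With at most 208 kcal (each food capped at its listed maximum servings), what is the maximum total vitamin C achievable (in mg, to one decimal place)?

458.2 mg

Vitamin C per kcal: bell pepper 3.286, kale 1.238, strawberries 0.8714.
Take 2 servings of bell pepper: uses 98 kcal, +322.0 mg vitamin C (running total 322.0 mg).
Take 2.619 servings of kale: uses 110 kcal, +136.2 mg vitamin C (running total 458.2 mg).
Filling greedily by vitamin C-per-kcal is optimal for one linear limit, giving 458.2 mg.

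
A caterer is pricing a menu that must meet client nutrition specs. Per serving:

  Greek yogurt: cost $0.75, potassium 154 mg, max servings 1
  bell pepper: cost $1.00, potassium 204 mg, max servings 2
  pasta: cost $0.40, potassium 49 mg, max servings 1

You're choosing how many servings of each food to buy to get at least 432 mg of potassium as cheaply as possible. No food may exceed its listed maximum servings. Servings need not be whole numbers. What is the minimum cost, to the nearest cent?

Cost per mg of potassium: Greek yogurt $0.0049, bell pepper $0.0049, pasta $0.0082.
Take 1 serving of Greek yogurt: +154.0 mg potassium for $0.75 (total $0.75, still need 278.0 mg).
Take 1.363 servings of bell pepper: +278.0 mg potassium for $1.36 (total $2.11, still need 0.0 mg).
Greedy by cheapest-per-mg is optimal for a single linear constraint, so the minimum cost is $2.11.

$2.11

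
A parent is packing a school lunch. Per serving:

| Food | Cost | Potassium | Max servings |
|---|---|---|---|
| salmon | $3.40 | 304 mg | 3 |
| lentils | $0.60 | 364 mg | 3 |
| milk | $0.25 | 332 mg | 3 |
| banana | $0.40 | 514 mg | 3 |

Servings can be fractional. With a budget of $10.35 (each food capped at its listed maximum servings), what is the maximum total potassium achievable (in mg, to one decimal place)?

Potassium per dollar: milk 1328, banana 1285, lentils 606.7, salmon 89.41.
Take 3 servings of milk: spends $0.75, +996.0 mg potassium (running total 996.0 mg).
Take 3 servings of banana: spends $1.20, +1542.0 mg potassium (running total 2538.0 mg).
Take 3 servings of lentils: spends $1.80, +1092.0 mg potassium (running total 3630.0 mg).
Take 1.941 servings of salmon: spends $6.60, +590.1 mg potassium (running total 4220.1 mg).
Filling greedily by potassium-per-dollar is optimal for one linear limit, giving 4220.1 mg.

4220.1 mg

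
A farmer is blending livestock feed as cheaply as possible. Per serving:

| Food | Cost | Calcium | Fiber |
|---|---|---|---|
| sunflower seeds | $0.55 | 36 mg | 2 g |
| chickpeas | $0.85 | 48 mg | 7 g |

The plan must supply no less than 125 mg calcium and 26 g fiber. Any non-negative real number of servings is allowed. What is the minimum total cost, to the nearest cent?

$3.16

With two linear requirements the optimum uses one or two foods; enumerate the corners.
sunflower seeds only: max(125/36, 26/2) = 13 servings → $7.15.
chickpeas only: max(125/48, 26/7) = 3.714 servings → $3.16.
sunflower seeds + chickpeas: the both-tight solution has a negative serving — not a feasible corner.
The minimum over all feasible corners is $3.16.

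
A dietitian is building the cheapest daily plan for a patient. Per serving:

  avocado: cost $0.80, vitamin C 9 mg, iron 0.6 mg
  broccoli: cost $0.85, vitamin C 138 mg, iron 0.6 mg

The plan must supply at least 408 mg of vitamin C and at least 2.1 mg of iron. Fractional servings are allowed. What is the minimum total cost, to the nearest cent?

$2.95

Check every corner: each single food scaled to meet both minima, and each pair solved so both constraints bind.
avocado only: max(408/9, 2.1/0.6) = 45.33 servings → $36.27.
broccoli only: max(408/138, 2.1/0.6) = 3.5 servings → $2.98.
avocado + broccoli with both tight: 0.5814 servings and 2.919 servings → $2.95.
Cheapest feasible corner: $2.95.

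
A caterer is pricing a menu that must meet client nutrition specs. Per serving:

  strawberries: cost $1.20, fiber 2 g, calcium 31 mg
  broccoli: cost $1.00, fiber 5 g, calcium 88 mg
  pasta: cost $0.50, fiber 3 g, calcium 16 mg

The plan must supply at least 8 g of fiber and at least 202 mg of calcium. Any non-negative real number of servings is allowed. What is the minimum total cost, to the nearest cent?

$2.30

strawberries only: max(8/2, 202/31) = 6.516 servings → $7.82.
broccoli only: max(8/5, 202/88) = 2.295 servings → $2.30.
pasta only: max(8/3, 202/16) = 12.62 servings → $6.31.
strawberries + broccoli: the both-tight solution has a negative serving — not a feasible corner.
strawberries + pasta: the both-tight solution has a negative serving — not a feasible corner.
broccoli + pasta: intersection lies outside the first quadrant.
Cheapest feasible corner: $2.30.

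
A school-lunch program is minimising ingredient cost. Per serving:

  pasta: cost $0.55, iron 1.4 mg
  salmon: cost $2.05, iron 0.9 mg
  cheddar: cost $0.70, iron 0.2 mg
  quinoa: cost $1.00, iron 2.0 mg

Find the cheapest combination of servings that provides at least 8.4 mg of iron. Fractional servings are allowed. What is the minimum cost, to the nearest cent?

Cost per mg of iron: pasta $0.3929, quinoa $0.5000, salmon $2.2778, cheddar $3.5000.
With no serving limits, use only pasta: 8.4 mg / 1.4 mg = 6 servings × $0.55 = $3.30.

$3.30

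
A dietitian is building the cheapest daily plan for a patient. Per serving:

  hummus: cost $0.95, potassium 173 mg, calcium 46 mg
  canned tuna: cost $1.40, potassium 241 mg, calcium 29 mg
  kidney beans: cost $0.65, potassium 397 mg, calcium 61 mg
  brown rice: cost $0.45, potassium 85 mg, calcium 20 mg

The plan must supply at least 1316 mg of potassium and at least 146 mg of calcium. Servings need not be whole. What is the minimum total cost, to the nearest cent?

At the optimum either one food covers both requirements or two foods hit both targets exactly; no other combination can be cheaper.
hummus only: max(1316/173, 146/46) = 7.607 servings → $7.23.
canned tuna only: max(1316/241, 146/29) = 5.461 servings → $7.64.
kidney beans only: max(1316/397, 146/61) = 3.315 servings → $2.15.
brown rice only: max(1316/85, 146/20) = 15.48 servings → $6.97.
hummus + canned tuna: intersection lies outside the first quadrant.
hummus + kidney beans: intersection lies outside the first quadrant.
hummus + brown rice: intersection lies outside the first quadrant.
canned tuna + kidney beans: intersection lies outside the first quadrant.
canned tuna + brown rice: the both-tight solution has a negative serving — not a feasible corner.
kidney beans + brown rice: the both-tight solution has a negative serving — not a feasible corner.
Cheapest feasible corner: $2.15.

$2.15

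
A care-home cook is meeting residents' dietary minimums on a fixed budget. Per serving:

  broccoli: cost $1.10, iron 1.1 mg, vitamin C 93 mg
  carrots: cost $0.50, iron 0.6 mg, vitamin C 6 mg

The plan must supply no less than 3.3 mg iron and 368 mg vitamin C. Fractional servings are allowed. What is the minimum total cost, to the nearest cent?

The cheapest plan sits at a corner of the feasible region — with two constraints it uses at most two foods.
broccoli only: max(3.3/1.1, 368/93) = 3.957 servings → $4.35.
carrots only: max(3.3/0.6, 368/6) = 61.33 servings → $30.67.
broccoli + carrots with both targets exact would need a negative amount; discard.
The minimum over all feasible corners is $4.35.

$4.35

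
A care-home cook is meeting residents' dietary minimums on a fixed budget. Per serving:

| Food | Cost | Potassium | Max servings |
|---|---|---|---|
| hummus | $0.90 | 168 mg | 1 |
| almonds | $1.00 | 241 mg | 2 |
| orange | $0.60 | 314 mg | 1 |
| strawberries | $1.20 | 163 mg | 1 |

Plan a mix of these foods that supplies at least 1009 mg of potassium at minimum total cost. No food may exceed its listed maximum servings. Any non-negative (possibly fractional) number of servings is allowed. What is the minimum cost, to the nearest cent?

$3.83

Cost per mg of potassium: orange $0.0019, almonds $0.0041, hummus $0.0054, strawberries $0.0074.
Take 1 serving of orange: +314.0 mg potassium for $0.60 (total $0.60, still need 695.0 mg).
Take 2 servings of almonds: +482.0 mg potassium for $2.00 (total $2.60, still need 213.0 mg).
Take 1 serving of hummus: +168.0 mg potassium for $0.90 (total $3.50, still need 45.0 mg).
Take 0.2761 servings of strawberries: +45.0 mg potassium for $0.33 (total $3.83, still need 0.0 mg).
Filling from the cheapest source first is optimal under one linear minimum: $3.83.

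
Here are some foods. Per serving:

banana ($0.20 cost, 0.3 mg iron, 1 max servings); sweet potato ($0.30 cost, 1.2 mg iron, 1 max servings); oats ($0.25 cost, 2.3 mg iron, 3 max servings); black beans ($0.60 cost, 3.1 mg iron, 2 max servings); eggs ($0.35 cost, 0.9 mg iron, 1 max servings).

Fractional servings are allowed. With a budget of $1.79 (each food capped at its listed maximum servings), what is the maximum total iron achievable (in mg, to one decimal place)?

Iron per dollar: oats 9.2, black beans 5.167, sweet potato 4, eggs 2.571, banana 1.5.
Take 3 servings of oats: spends $0.75, +6.9 mg iron (running total 6.9 mg).
Take 1.733 servings of black beans: spends $1.04, +5.4 mg iron (running total 12.3 mg).
Greedy by best ratio exhausts the cost allowance optimally: 12.3 mg.

12.3 mg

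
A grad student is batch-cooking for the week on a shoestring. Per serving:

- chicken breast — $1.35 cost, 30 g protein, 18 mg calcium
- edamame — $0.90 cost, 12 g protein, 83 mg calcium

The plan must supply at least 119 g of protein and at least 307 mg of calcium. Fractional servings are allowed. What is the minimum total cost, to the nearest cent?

$6.47

An LP optimum is at a vertex; with two nutrient constraints at most two foods are used. Check each candidate.
chicken breast only: max(119/30, 307/18) = 17.06 servings → $23.02.
edamame only: max(119/12, 307/83) = 9.917 servings → $8.93.
chicken breast + edamame with both tight: 2.723 servings and 3.108 servings → $6.47.
The minimum over all feasible corners is $6.47.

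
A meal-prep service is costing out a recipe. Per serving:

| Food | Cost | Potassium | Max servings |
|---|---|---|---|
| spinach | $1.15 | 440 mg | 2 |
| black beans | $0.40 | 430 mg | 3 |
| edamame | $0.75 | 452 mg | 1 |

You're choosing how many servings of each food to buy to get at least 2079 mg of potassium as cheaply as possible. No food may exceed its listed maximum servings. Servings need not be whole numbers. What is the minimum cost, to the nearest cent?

$2.83

Cost per mg of potassium: black beans $0.0009, edamame $0.0017, spinach $0.0026.
Take 3 servings of black beans: +1290.0 mg potassium for $1.20 (total $1.20, still need 789.0 mg).
Take 1 serving of edamame: +452.0 mg potassium for $0.75 (total $1.95, still need 337.0 mg).
Take 0.7659 servings of spinach: +337.0 mg potassium for $0.88 (total $2.83, still need 0.0 mg).
Greedy by cheapest-per-mg is optimal for a single linear constraint, so the minimum cost is $2.83.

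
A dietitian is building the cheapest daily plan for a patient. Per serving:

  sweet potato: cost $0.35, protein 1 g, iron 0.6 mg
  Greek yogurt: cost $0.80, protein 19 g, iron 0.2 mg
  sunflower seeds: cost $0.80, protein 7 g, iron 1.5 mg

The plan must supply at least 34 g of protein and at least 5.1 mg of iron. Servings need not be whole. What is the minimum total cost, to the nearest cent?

sweet potato only: max(34/1, 5.1/0.6) = 34 servings → $11.90.
Greek yogurt only: max(34/19, 5.1/0.2) = 25.5 servings → $20.40.
sunflower seeds only: max(34/7, 5.1/1.5) = 4.857 servings → $3.89.
sweet potato + Greek yogurt with both tight: 8.045 servings and 1.366 servings → $3.91.
sweet potato + sunflower seeds: the both-tight solution has a negative serving — not a feasible corner.
Greek yogurt + sunflower seeds with both tight: 0.5646 servings and 3.325 servings → $3.11.
So the least-cost plan costs $3.11.

$3.11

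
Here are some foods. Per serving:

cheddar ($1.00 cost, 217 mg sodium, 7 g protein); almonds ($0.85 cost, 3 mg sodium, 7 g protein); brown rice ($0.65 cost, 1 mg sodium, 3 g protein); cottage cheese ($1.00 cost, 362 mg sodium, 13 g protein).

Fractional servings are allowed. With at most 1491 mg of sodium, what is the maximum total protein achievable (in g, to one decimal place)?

4473.0 g

Protein per mg sodium: brown rice 3, almonds 2.333, cottage cheese 0.03591, cheddar 0.03226.
With no serving limits, spend the whole sodium allowance on brown rice: 1491 mg / 1 mg × 3 g = 4473.0 g.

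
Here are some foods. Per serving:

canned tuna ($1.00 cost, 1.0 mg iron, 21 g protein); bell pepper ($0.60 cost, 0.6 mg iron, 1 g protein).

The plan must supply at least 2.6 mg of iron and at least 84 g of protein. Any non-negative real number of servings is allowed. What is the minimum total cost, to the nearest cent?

canned tuna only: max(2.6/1.0, 84/21) = 4 servings → $4.00.
bell pepper only: max(2.6/0.6, 84/1) = 84 servings → $50.40.
canned tuna + bell pepper with both targets exact would need a negative amount; discard.
So the least-cost plan costs $4.00.

$4.00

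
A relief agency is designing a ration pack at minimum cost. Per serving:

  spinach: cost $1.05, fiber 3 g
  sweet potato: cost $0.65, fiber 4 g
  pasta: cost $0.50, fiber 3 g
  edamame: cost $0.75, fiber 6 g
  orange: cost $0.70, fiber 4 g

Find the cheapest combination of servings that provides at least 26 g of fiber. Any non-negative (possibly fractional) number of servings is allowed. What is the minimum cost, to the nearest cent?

Cost per g of fiber: edamame $0.1250, sweet potato $0.1625, pasta $0.1667, orange $0.1750, spinach $0.3500.
With no serving limits, use only edamame: 26 g / 6 g = 4.333 servings × $0.75 = $3.25.

$3.25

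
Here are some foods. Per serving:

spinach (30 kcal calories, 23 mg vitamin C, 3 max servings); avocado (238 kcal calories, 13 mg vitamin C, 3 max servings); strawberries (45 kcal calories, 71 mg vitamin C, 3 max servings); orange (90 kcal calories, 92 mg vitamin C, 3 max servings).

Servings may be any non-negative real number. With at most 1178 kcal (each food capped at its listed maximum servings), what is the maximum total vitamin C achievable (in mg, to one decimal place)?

Vitamin C per kcal: strawberries 1.578, orange 1.022, spinach 0.7667, avocado 0.05462.
Take 3 servings of strawberries: uses 135 kcal, +213.0 mg vitamin C (running total 213.0 mg).
Take 3 servings of orange: uses 270 kcal, +276.0 mg vitamin C (running total 489.0 mg).
Take 3 servings of spinach: uses 90 kcal, +69.0 mg vitamin C (running total 558.0 mg).
Take 2.87 servings of avocado: uses 683 kcal, +37.3 mg vitamin C (running total 595.3 mg).
Greedy by best ratio exhausts the calories allowance optimally: 595.3 mg.

595.3 mg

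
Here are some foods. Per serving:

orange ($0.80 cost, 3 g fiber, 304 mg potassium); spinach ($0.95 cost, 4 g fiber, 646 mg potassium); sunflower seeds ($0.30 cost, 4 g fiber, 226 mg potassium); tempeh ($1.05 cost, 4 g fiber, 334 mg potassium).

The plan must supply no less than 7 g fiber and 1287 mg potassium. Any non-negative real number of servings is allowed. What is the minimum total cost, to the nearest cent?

$1.71

Compare the cost at each extreme point of the feasible region.
orange only: max(7/3, 1287/304) = 4.234 servings → $3.39.
spinach only: max(7/4, 1287/646) = 1.992 servings → $1.89.
sunflower seeds only: max(7/4, 1287/226) = 5.695 servings → $1.71.
tempeh only: max(7/4, 1287/334) = 3.853 servings → $4.05.
orange + spinach: intersection lies outside the first quadrant.
orange + sunflower seeds: intersection lies outside the first quadrant.
orange + tempeh: the both-tight solution has a negative serving — not a feasible corner.
spinach + sunflower seeds: intersection lies outside the first quadrant.
spinach + tempeh: intersection lies outside the first quadrant.
sunflower seeds + tempeh: the both-tight solution has a negative serving — not a feasible corner.
Cheapest feasible corner: $1.71.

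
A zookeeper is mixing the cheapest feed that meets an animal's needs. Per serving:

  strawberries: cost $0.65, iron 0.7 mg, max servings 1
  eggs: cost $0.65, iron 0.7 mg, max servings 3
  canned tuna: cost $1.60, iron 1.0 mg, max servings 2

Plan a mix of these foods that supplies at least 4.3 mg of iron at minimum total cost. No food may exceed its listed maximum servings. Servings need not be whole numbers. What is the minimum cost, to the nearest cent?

Cost per mg of iron: strawberries $0.9286, eggs $0.9286, canned tuna $1.6000.
Take 1 serving of strawberries: +0.7 mg iron for $0.65 (total $0.65, still need 3.6 mg).
Take 3 servings of eggs: +2.1 mg iron for $1.95 (total $2.60, still need 1.5 mg).
Take 1.5 servings of canned tuna: +1.5 mg iron for $2.40 (total $5.00, still need 0.0 mg).
Greedy by cheapest-per-mg is optimal for a single linear constraint, so the minimum cost is $5.00.

$5.00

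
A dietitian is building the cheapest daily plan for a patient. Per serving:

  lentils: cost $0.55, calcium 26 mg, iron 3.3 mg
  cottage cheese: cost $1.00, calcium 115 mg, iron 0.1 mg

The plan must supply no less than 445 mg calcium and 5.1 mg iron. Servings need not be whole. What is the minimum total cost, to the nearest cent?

$4.34

Compare the cost at each extreme point of the feasible region.
lentils only: max(445/26, 5.1/3.3) = 17.12 servings → $9.41.
cottage cheese only: max(445/115, 5.1/0.1) = 51 servings → $51.00.
lentils + cottage cheese with both tight: 1.438 servings and 3.544 servings → $4.34.
Cheapest feasible corner: $4.34.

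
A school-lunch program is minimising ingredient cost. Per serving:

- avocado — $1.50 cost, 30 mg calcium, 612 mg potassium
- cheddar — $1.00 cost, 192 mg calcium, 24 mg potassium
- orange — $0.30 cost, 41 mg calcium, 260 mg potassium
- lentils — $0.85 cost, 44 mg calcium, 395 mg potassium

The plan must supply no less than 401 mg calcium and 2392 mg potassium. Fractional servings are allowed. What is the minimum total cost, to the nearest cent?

$2.88

With two linear requirements the optimum uses one or two foods; enumerate the corners.
avocado only: max(401/30, 2392/612) = 13.37 servings → $20.05.
cheddar only: max(401/192, 2392/24) = 99.67 servings → $99.67.
orange only: max(401/41, 2392/260) = 9.78 servings → $2.93.
lentils only: max(401/44, 2392/395) = 9.114 servings → $7.75.
avocado + cheddar with both tight: 3.85 servings and 1.487 servings → $7.26.
avocado + orange: intersection lies outside the first quadrant.
avocado + lentils with both targets exact would need a negative amount; discard.
cheddar + orange with both tight: 0.1265 servings and 9.188 servings → $2.88.
cheddar + lentils with both tight: 0.7107 servings and 6.013 servings → $5.82.
orange + lentils: the both-tight solution has a negative serving — not a feasible corner.
The minimum over all feasible corners is $2.88.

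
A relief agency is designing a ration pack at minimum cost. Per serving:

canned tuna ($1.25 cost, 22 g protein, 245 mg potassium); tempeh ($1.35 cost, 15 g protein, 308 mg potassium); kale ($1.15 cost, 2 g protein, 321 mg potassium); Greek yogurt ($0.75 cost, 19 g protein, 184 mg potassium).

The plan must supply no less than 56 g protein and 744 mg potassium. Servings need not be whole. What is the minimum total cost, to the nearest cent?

With two linear requirements the optimum uses one or two foods; enumerate the corners.
canned tuna only: max(56/22, 744/245) = 3.037 servings → $3.80.
tempeh only: max(56/15, 744/308) = 3.733 servings → $5.04.
kale only: max(56/2, 744/321) = 28 servings → $32.20.
Greek yogurt only: max(56/19, 744/184) = 4.043 servings → $3.03.
canned tuna + tempeh with both tight: 1.963 servings and 0.8539 servings → $3.61.
canned tuna + kale with both tight: 2.509 servings and 0.4029 servings → $3.60.
canned tuna + Greek yogurt: intersection lies outside the first quadrant.
tempeh + kale with both targets exact would need a negative amount; discard.
tempeh + Greek yogurt with both tight: 1.239 servings and 1.969 servings → $3.15.
kale + Greek yogurt with both tight: 0.6686 servings and 2.877 servings → $2.93.
So the least-cost plan costs $2.93.

$2.93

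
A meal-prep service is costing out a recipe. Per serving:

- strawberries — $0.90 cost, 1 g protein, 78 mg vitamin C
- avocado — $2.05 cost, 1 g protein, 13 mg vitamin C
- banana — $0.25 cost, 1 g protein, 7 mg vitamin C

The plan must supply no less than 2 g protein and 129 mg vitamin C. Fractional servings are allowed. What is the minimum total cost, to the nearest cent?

$1.55

Two binding constraints pin down two serving amounts, so the optimal mix uses at most two foods. The candidates are each food alone (scaled to the tighter of protein/vitamin C) and each pair with both constraints tight.
strawberries only: max(2/1, 129/78) = 2 servings → $1.80.
avocado only: max(2/1, 129/13) = 9.923 servings → $20.34.
banana only: max(2/1, 129/7) = 18.43 servings → $4.61.
strawberries + avocado with both tight: 1.585 servings and 0.4154 servings → $2.28.
strawberries + banana with both tight: 1.62 servings and 0.3803 servings → $1.55.
avocado + banana with both targets exact would need a negative amount; discard.
Cheapest feasible corner: $1.55.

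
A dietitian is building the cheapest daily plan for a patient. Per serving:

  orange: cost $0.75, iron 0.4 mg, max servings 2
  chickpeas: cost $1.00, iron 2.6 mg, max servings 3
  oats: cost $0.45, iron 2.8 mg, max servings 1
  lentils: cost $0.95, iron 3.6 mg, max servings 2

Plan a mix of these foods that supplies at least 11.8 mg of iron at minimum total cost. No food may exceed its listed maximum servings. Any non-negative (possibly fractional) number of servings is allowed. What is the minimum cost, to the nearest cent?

$3.04

Cost per mg of iron: oats $0.1607, lentils $0.2639, chickpeas $0.3846, orange $1.8750.
Take 1 serving of oats: +2.8 mg iron for $0.45 (total $0.45, still need 9.0 mg).
Take 2 servings of lentils: +7.2 mg iron for $1.90 (total $2.35, still need 1.8 mg).
Take 0.6923 servings of chickpeas: +1.8 mg iron for $0.69 (total $3.04, still need 0.0 mg).
Greedy by cheapest-per-mg is optimal for a single linear constraint, so the minimum cost is $3.04.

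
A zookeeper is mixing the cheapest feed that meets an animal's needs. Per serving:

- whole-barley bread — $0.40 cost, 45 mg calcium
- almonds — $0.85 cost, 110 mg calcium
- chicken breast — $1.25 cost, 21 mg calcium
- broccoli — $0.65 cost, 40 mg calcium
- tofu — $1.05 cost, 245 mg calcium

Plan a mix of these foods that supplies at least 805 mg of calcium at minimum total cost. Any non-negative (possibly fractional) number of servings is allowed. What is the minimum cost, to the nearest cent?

$3.45

Cost per mg of calcium: tofu $0.0043, almonds $0.0077, whole-barley bread $0.0089, broccoli $0.0163, chicken breast $0.0595.
With no serving limits, use only tofu: 805 mg / 245 mg = 3.286 servings × $1.05 = $3.45.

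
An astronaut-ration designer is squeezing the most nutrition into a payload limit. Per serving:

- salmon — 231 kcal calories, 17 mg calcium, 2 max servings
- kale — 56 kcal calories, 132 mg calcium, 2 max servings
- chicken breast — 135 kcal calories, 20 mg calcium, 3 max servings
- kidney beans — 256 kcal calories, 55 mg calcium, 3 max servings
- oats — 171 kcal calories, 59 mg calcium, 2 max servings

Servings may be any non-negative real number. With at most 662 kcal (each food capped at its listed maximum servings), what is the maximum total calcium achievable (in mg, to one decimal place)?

426.7 mg

Calcium per kcal: kale 2.357, oats 0.345, kidney beans 0.2148, chicken breast 0.1481, salmon 0.07359.
Take 2 servings of kale: uses 112 kcal, +264.0 mg calcium (running total 264.0 mg).
Take 2 servings of oats: uses 342 kcal, +118.0 mg calcium (running total 382.0 mg).
Take 0.8125 servings of kidney beans: uses 208 kcal, +44.7 mg calcium (running total 426.7 mg).
Filling greedily by calcium-per-kcal is optimal for one linear limit, giving 426.7 mg.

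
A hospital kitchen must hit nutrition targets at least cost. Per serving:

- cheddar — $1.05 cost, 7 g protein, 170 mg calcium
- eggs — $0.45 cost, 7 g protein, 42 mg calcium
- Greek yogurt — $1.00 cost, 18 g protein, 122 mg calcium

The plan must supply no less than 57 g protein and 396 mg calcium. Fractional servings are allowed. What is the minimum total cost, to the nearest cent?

$3.22

The cheapest plan sits at a corner of the feasible region — with two constraints it uses at most two foods.
cheddar only: max(57/7, 396/170) = 8.143 servings → $8.55.
eggs only: max(57/7, 396/42) = 9.429 servings → $4.24.
Greek yogurt only: max(57/18, 396/122) = 3.246 servings → $3.25.
cheddar + eggs with both tight: 0.4219 servings and 7.721 servings → $3.92.
cheddar + Greek yogurt with both tight: 0.07888 servings and 3.136 servings → $3.22.
eggs + Greek yogurt: intersection lies outside the first quadrant.
The minimum over all feasible corners is $3.22.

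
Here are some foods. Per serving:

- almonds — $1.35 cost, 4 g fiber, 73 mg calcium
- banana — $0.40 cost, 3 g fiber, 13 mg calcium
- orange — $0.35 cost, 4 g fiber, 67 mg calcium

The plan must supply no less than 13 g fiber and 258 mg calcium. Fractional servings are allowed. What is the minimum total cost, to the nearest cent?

$1.35

almonds only: max(13/4, 258/73) = 3.534 servings → $4.77.
banana only: max(13/3, 258/13) = 19.85 servings → $7.94.
orange only: max(13/4, 258/67) = 3.851 servings → $1.35.
almonds + banana: the both-tight solution has a negative serving — not a feasible corner.
almonds + orange: intersection lies outside the first quadrant.
banana + orange: intersection lies outside the first quadrant.
Cheapest feasible corner: $1.35.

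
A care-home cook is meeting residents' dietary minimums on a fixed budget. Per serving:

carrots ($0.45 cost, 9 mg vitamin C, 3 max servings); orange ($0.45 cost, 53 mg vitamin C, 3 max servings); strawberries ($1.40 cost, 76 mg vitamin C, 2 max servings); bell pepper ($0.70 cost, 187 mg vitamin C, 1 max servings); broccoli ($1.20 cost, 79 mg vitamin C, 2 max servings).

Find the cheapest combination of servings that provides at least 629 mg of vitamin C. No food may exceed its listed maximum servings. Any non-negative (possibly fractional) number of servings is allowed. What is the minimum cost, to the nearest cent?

Cost per mg of vitamin C: bell pepper $0.0037, orange $0.0085, broccoli $0.0152, strawberries $0.0184, carrots $0.0500.
Take 1 serving of bell pepper: +187.0 mg vitamin C for $0.70 (total $0.70, still need 442.0 mg).
Take 3 servings of orange: +159.0 mg vitamin C for $1.35 (total $2.05, still need 283.0 mg).
Take 2 servings of broccoli: +158.0 mg vitamin C for $2.40 (total $4.45, still need 125.0 mg).
Take 1.645 servings of strawberries: +125.0 mg vitamin C for $2.30 (total $6.75, still need 0.0 mg).
Greedy by cheapest-per-mg is optimal for a single linear constraint, so the minimum cost is $6.75.

$6.75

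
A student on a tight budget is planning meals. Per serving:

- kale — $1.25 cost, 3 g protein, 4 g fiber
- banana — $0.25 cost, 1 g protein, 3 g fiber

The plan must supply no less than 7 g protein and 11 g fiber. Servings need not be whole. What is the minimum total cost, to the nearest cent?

$1.75

For a min-cost LP with two ≥-constraints, a basic feasible solution has at most two positive variables.
kale only: max(7/3, 11/4) = 2.75 servings → $3.44.
banana only: max(7/1, 11/3) = 7 servings → $1.75.
kale + banana with both tight: 2 servings and 1 serving → $2.75.
So the least-cost plan costs $1.75.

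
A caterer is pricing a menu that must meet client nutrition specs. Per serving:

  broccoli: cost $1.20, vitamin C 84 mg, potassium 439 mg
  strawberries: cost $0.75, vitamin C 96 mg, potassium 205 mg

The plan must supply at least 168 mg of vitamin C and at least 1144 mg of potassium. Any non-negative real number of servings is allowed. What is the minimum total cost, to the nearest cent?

An LP optimum is at a vertex; with two nutrient constraints at most two foods are used. Check each candidate.
broccoli only: max(168/84, 1144/439) = 2.606 servings → $3.13.
strawberries only: max(168/96, 1144/205) = 5.58 servings → $4.19.
broccoli + strawberries: the both-tight solution has a negative serving — not a feasible corner.
The minimum over all feasible corners is $3.13.

$3.13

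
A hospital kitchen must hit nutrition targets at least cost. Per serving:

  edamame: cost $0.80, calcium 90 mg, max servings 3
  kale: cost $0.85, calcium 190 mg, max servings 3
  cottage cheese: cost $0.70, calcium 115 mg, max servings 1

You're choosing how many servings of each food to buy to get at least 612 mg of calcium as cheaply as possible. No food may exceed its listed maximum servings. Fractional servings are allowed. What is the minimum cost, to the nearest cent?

Cost per mg of calcium: kale $0.0045, cottage cheese $0.0061, edamame $0.0089.
Take 3 servings of kale: +570.0 mg calcium for $2.55 (total $2.55, still need 42.0 mg).
Take 0.3652 servings of cottage cheese: +42.0 mg calcium for $0.26 (total $2.81, still need 0.0 mg).
Filling from the cheapest source first is optimal under one linear minimum: $2.81.

$2.81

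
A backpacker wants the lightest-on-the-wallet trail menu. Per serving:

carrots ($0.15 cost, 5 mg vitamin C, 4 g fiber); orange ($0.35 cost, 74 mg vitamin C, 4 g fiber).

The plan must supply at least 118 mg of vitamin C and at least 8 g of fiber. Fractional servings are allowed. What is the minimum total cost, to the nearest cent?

$0.61

carrots only: max(118/5, 8/4) = 23.6 servings → $3.54.
orange only: max(118/74, 8/4) = 2 servings → $0.70.
carrots + orange with both tight: 0.4348 servings and 1.565 servings → $0.61.
Cheapest feasible corner: $0.61.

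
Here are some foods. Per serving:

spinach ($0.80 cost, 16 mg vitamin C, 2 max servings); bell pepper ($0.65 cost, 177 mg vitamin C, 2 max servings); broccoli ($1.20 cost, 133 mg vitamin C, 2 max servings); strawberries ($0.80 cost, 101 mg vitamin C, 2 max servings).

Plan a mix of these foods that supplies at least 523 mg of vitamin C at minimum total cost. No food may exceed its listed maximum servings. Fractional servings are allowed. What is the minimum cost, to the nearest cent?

$2.64

Cost per mg of vitamin C: bell pepper $0.0037, strawberries $0.0079, broccoli $0.0090, spinach $0.0500.
Take 2 servings of bell pepper: +354.0 mg vitamin C for $1.30 (total $1.30, still need 169.0 mg).
Take 1.673 servings of strawberries: +169.0 mg vitamin C for $1.34 (total $2.64, still need 0.0 mg).
Greedy by cheapest-per-mg is optimal for a single linear constraint, so the minimum cost is $2.64.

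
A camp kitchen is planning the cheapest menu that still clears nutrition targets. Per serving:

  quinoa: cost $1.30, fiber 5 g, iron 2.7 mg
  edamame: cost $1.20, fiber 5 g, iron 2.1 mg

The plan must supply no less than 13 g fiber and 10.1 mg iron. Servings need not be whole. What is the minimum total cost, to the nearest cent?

$4.86

Minimising a linear cost over {fiber ≥ 13, iron ≥ 10.1, servings ≥ 0} — the optimum is at a vertex, using one or two foods.
quinoa only: max(13/5, 10.1/2.7) = 3.741 servings → $4.86.
edamame only: max(13/5, 10.1/2.1) = 4.81 servings → $5.77.
quinoa + edamame: the both-tight solution has a negative serving — not a feasible corner.
The minimum over all feasible corners is $4.86.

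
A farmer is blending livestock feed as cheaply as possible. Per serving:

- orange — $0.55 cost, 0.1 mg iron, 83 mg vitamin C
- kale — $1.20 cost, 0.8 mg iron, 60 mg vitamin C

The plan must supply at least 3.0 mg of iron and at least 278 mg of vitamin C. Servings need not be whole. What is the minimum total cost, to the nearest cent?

$4.78

Compare the cost at each extreme point of the feasible region.
orange only: max(3.0/0.1, 278/83) = 30 servings → $16.50.
kale only: max(3.0/0.8, 278/60) = 4.633 servings → $5.56.
orange + kale with both tight: 0.702 servings and 3.662 servings → $4.78.
The minimum over all feasible corners is $4.78.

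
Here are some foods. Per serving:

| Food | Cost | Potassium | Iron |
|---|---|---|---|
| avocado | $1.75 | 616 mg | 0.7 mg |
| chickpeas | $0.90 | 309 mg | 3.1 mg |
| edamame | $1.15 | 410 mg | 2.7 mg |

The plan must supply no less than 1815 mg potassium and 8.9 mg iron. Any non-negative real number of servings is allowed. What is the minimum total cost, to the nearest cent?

$5.09

For a min-cost LP with two ≥-constraints, a basic feasible solution has at most two positive variables.
avocado only: max(1815/616, 8.9/0.7) = 12.71 servings → $22.25.
chickpeas only: max(1815/309, 8.9/3.1) = 5.874 servings → $5.29.
edamame only: max(1815/410, 8.9/2.7) = 4.427 servings → $5.09.
avocado + chickpeas with both tight: 1.699 servings and 2.487 servings → $5.21.
avocado + edamame with both tight: 0.9094 servings and 3.061 servings → $5.11.
chickpeas + edamame: intersection lies outside the first quadrant.
So the least-cost plan costs $5.09.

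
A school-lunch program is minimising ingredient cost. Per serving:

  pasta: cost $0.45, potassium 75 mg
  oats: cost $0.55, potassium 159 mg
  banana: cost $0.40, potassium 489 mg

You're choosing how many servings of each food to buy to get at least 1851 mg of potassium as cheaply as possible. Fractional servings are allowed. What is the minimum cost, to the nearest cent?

$1.51

Cost per mg of potassium: banana $0.0008, oats $0.0035, pasta $0.0060.
With no serving limits, use only banana: 1851 mg / 489 mg = 3.785 servings × $0.40 = $1.51.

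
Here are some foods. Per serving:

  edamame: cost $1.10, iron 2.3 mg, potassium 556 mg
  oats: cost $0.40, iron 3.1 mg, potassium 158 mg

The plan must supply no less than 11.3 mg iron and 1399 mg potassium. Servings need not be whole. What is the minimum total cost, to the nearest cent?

$2.96

An LP optimum is at a vertex; with two nutrient constraints at most two foods are used. Check each candidate.
edamame only: max(11.3/2.3, 1399/556) = 4.913 servings → $5.40.
oats only: max(11.3/3.1, 1399/158) = 8.854 servings → $3.54.
edamame + oats with both tight: 1.876 servings and 2.253 servings → $2.96.
So the least-cost plan costs $2.96.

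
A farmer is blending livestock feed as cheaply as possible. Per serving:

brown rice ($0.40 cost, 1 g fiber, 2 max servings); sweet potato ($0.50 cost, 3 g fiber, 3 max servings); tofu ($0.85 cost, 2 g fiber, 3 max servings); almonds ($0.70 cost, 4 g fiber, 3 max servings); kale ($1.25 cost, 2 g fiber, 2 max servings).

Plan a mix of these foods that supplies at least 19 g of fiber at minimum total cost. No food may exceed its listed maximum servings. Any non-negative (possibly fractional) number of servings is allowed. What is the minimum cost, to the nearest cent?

Cost per g of fiber: sweet potato $0.1667, almonds $0.1750, brown rice $0.4000, tofu $0.4250, kale $0.6250.
Take 3 servings of sweet potato: +9.0 g fiber for $1.50 (total $1.50, still need 10.0 g).
Take 2.5 servings of almonds: +10.0 g fiber for $1.75 (total $3.25, still need 0.0 g).
Greedy by cheapest-per-g is optimal for a single linear constraint, so the minimum cost is $3.25.

$3.25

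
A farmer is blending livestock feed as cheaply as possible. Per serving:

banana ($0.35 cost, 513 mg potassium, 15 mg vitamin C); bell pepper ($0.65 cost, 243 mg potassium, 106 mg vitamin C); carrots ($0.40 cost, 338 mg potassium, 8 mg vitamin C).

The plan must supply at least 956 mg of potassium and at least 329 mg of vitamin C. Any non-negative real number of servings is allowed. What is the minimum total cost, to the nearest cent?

banana only: max(956/513, 329/15) = 21.93 servings → $7.68.
bell pepper only: max(956/243, 329/106) = 3.934 servings → $2.56.
carrots only: max(956/338, 329/8) = 41.12 servings → $16.45.
banana + bell pepper with both tight: 0.4216 servings and 3.044 servings → $2.13.
banana + carrots: the both-tight solution has a negative serving — not a feasible corner.
bell pepper + carrots with both tight: 3.056 servings and 0.6312 servings → $2.24.
Cheapest feasible corner: $2.13.

$2.13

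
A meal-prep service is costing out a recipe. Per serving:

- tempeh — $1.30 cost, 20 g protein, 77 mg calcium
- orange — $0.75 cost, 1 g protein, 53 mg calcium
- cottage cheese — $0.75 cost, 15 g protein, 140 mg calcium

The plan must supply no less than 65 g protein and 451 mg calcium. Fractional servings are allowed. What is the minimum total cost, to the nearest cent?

With two linear requirements the optimum uses one or two foods; enumerate the corners.
tempeh only: max(65/20, 451/77) = 5.857 servings → $7.61.
orange only: max(65/1, 451/53) = 65 servings → $48.75.
cottage cheese only: max(65/15, 451/140) = 4.333 servings → $3.25.
tempeh + orange with both tight: 3.046 servings and 4.084 servings → $7.02.
tempeh + cottage cheese with both tight: 1.419 servings and 2.441 servings → $3.68.
orange + cottage cheese: the both-tight solution has a negative serving — not a feasible corner.
The minimum over all feasible corners is $3.25.

$3.25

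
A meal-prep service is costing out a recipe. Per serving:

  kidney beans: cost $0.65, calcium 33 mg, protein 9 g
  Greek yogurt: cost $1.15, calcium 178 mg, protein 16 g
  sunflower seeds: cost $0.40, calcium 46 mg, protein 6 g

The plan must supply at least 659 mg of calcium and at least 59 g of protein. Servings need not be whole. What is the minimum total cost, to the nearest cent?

$4.26

Two binding constraints pin down two serving amounts, so the optimal mix uses at most two foods. The candidates are each food alone (scaled to the tighter of calcium/protein) and each pair with both constraints tight.
kidney beans only: max(659/33, 59/9) = 19.97 servings → $12.98.
Greek yogurt only: max(659/178, 59/16) = 3.702 servings → $4.26.
sunflower seeds only: max(659/46, 59/6) = 14.33 servings → $5.73.
kidney beans + Greek yogurt with both targets exact would need a negative amount; discard.
kidney beans + sunflower seeds with both targets exact would need a negative amount; discard.
Greek yogurt + sunflower seeds with both targets exact would need a negative amount; discard.
So the least-cost plan costs $4.26.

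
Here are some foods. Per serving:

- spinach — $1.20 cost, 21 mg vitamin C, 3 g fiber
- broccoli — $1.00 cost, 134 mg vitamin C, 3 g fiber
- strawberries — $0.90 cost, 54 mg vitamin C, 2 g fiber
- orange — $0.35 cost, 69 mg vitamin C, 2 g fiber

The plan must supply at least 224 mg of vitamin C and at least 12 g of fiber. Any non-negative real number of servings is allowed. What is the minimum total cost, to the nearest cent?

$2.10

A basic optimal solution has at most two foods positive. Try each food alone and each pair with both targets met exactly.
spinach only: max(224/21, 12/3) = 10.67 servings → $12.80.
broccoli only: max(224/134, 12/3) = 4 servings → $4.00.
strawberries only: max(224/54, 12/2) = 6 servings → $5.40.
orange only: max(224/69, 12/2) = 6 servings → $2.10.
spinach + broccoli with both tight: 2.761 servings and 1.239 servings → $4.55.
spinach + strawberries with both tight: 1.667 servings and 3.5 servings → $5.15.
spinach + orange with both tight: 2.303 servings and 2.545 servings → $3.65.
broccoli + strawberries: the both-tight solution has a negative serving — not a feasible corner.
broccoli + orange: intersection lies outside the first quadrant.
strawberries + orange: intersection lies outside the first quadrant.
So the least-cost plan costs $2.10.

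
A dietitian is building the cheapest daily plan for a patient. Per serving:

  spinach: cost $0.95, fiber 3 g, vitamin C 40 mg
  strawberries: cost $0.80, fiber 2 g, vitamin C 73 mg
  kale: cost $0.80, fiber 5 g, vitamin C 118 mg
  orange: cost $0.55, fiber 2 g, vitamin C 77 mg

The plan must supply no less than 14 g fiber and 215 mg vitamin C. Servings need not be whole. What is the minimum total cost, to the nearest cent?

At the optimum either one food covers both requirements or two foods hit both targets exactly; no other combination can be cheaper.
spinach only: max(14/3, 215/40) = 5.375 servings → $5.11.
strawberries only: max(14/2, 215/73) = 7 servings → $5.60.
kale only: max(14/5, 215/118) = 2.8 servings → $2.24.
orange only: max(14/2, 215/77) = 7 servings → $3.85.
spinach + strawberries with both tight: 4.259 servings and 0.6115 servings → $4.54.
spinach + kale with both tight: 3.747 servings and 0.5519 servings → $4.00.
spinach + orange with both tight: 4.291 servings and 0.5629 servings → $4.39.
strawberries + kale: intersection lies outside the first quadrant.
strawberries + orange: the both-tight solution has a negative serving — not a feasible corner.
kale + orange: intersection lies outside the first quadrant.
Cheapest feasible corner: $2.24.

$2.24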